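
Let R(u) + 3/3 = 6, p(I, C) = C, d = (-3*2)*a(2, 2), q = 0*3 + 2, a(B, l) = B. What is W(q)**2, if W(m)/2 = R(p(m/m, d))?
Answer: 100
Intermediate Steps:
q = 2 (q = 0 + 2 = 2)
d = -12 (d = -3*2*2 = -6*2 = -12)
R(u) = 5 (R(u) = -1 + 6 = 5)
W(m) = 10 (W(m) = 2*5 = 10)
W(q)**2 = 10**2 = 100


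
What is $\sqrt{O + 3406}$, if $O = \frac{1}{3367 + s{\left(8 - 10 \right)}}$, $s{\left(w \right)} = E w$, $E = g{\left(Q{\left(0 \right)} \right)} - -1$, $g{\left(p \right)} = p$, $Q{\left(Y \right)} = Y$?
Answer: $\frac{\sqrt{38566907715}}{3365} \approx 58.361$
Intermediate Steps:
$E = 1$ ($E = 0 - -1 = 0 + 1 = 1$)
$s{\left(w \right)} = w$ ($s{\left(w \right)} = 1 w = w$)
$O = \frac{1}{3365}$ ($O = \frac{1}{3367 + \left(8 - 10\right)} = \frac{1}{3367 - 2} = \frac{1}{3365} \approx 0.00029718$)
$\sqrt{O + 3406} = \sqrt{\frac{1}{3365} + 3406} = \sqrt{\frac{11461191}{3365}} = \frac{\sqrt{38566907715}}{3365}$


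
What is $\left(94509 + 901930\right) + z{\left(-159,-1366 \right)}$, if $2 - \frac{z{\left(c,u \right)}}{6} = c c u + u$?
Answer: $208207723$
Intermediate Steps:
$z{\left(c,u \right)} = 12 - 6 u - 6 u c^{2}$ ($z{\left(c,u \right)} = 12 - 6 \left(c c u + u\right) = 12 - 6 \left(c^{2} u + u\right) = 12 - 6 \left(u c^{2} + u\right) = 12 - 6 \left(u + u c^{2}\right) = 12 - \left(6 u + 6 u c^{2}\right) = 12 - 6 u - 6 u c^{2}$)
$\left(94509 + 901930\right) + z{\left(-159,-1366 \right)} = \left(94509 + 901930\right) - \left(-8208 - 207203076\right) = 996439 + \left(12 + 8196 - \left(-8196\right) 25281\right) = 996439 + \left(12 + 8196 + 207203076\right) = 996439 + 207211284 = 208207723$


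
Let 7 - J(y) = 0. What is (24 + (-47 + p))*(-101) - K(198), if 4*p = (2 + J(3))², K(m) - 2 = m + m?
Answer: -481/4 ≈ -120.25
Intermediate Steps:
K(m) = 2 + 2*m (K(m) = 2 + (m + m) = 2 + 2*m)
J(y) = 7 (J(y) = 7 - 1*0 = 7 + 0 = 7)
p = 81/4 (p = (2 + 7)²/4 = (¼)*9² = (¼)*81 = 81/4 ≈ 20.250)
(24 + (-47 + p))*(-101) - K(198) = (24 + (-47 + 81/4))*(-101) - (2 + 2*198) = (24 - 107/4)*(-101) - (2 + 396) = -11/4*(-101) - 1*398 = 1111/4 - 398 = -481/4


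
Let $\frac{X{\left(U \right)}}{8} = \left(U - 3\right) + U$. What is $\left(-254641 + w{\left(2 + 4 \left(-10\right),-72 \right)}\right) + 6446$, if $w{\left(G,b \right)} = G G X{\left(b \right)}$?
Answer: $-1946339$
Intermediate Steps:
$X{\left(U \right)} = -24 + 16 U$ ($X{\left(U \right)} = 8 \left(\left(U - 3\right) + U\right) = 8 \left(\left(-3 + U\right) + U\right) = 8 \left(-3 + 2 U\right) = -24 + 16 U$)
$w{\left(G,b \right)} = G^{2} \left(-24 + 16 b\right)$ ($w{\left(G,b \right)} = G G \left(-24 + 16 b\right) = G^{2} \left(-24 + 16 b\right)$)
$\left(-254641 + w{\left(2 + 4 \left(-10\right),-72 \right)}\right) + 6446 = \left(-254641 + \left(2 + 4 \left(-10\right)\right)^{2} \left(-24 + 16 \left(-72\right)\right)\right) + 6446 = \left(-254641 + \left(2 - 40\right)^{2} \left(-24 - 1152\right)\right) + 6446 = \left(-254641 + \left(-38\right)^{2} \left(-1176\right)\right) + 6446 = \left(-254641 + 1444 \left(-1176\right)\right) + 6446 = \left(-254641 - 1698144\right) + 6446 = -1952785 + 6446 = -1946339$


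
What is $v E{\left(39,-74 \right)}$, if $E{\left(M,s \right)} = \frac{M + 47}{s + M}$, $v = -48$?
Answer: $\frac{4128}{35} \approx 117.94$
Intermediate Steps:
$E{\left(M,s \right)} = \frac{47 + M}{M + s}$
$v E{\left(39,-74 \right)} = - 48 \frac{47 + 39}{39 - 74} = - 48 \frac{1}{-35} \cdot 86 = - 48 \left(\left(- \frac{1}{35}\right) 86\right) = \left(-48\right) \left(- \frac{86}{35}\right) = \frac{4128}{35}$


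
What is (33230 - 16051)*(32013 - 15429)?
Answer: 284896536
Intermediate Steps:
(33230 - 16051)*(32013 - 15429) = 17179*16584 = 284896536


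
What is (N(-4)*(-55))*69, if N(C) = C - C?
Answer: 0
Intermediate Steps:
N(C) = 0
(N(-4)*(-55))*69 = (0*(-55))*69 = 0*69 = 0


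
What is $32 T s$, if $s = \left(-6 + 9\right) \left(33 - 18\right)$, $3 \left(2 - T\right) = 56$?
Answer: $-24000$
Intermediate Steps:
$T = - \frac{50}{3}$ ($T = 2 - \frac{56}{3} = - \frac{50}{3} \approx -16.667$)
$s = 45$ ($s = 3 \cdot 15 = 45$)
$32 T s = 32 \left(- \frac{50}{3}\right) 45 = \left(- \frac{1600}{3}\right) 45 = -24000$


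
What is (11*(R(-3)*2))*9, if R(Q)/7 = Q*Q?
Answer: 12474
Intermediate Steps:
R(Q) = 7*Q**2 (R(Q) = 7*(Q*Q) = 7*Q**2)
(11*(R(-3)*2))*9 = (11*((7*(-3)**2)*2))*9 = (11*((7*9)*2))*9 = (11*(63*2))*9 = (11*126)*9 = 1386*9 = 12474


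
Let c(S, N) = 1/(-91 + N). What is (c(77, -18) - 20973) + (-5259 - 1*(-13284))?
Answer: -1411333/109 ≈ -12948.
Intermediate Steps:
(c(77, -18) - 20973) + (-5259 - 1*(-13284)) = (1/(-91 - 18) - 20973) + (-5259 - 1*(-13284)) = (1/(-109) - 20973) + (-5259 + 13284) = (-1/109 - 20973) + 8025 = -2286058/109 + 8025 = -1411333/109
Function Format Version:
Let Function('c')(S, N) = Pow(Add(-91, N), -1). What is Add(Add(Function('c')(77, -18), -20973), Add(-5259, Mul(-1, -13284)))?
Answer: Rational(-1411333, 109) ≈ -12948.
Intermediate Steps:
Add(Add(Function('c')(77, -18), -20973), Add(-5259, Mul(-1, -13284))) = Add(Add(Pow(Add(-91, -18), -1), -20973), Add(-5259, Mul(-1, -13284))) = Add(Add(Pow(-109, -1), -20973), Add(-5259, 13284)) = Add(Add(Rational(-1, 109), -20973), 8025) = Add(Rational(-2286058, 109), 8025) = Rational(-1411333, 109)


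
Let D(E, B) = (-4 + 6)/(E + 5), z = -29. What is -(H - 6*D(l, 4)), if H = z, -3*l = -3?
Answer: 31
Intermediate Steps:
l = 1 (l = -⅓*(-3) = 1)
H = -29
D(E, B) = 2/(5 + E)
-(H - 6*D(l, 4)) = -(-29 - 12/(5 + 1)) = -(-29 - 12/6) = -(-29 - 6*⅓) = -(-29 - 2) = -1*(-31) = 31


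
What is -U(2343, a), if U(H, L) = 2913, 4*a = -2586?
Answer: -2913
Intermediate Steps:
a = -1293/2 (a = (1/4)*(-2586) = -1293/2 ≈ -646.50)
-U(2343, a) = -1*2913 = -2913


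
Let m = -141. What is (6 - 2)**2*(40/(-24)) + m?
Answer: -503/3 ≈ -167.67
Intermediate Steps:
(6 - 2)**2*(40/(-24)) + m = (6 - 2)**2*(40/(-24)) - 141 = 4**2*(40*(-1/24)) - 141 = 16*(-5/3) - 141 = -80/3 - 141 = -503/3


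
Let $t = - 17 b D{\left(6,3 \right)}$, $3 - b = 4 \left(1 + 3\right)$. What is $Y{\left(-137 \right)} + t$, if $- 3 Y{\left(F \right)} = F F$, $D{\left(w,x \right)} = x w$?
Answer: $- \frac{6835}{3} \approx -2278.3$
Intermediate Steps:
$D{\left(w,x \right)} = w x$
$b = -13$ ($b = 3 - 4 \left(1 + 3\right) = 3 - 4 \cdot 4 = 3 - 16 = -13$)
$Y{\left(F \right)} = - \frac{F^{2}}{3}$ ($Y{\left(F \right)} = - \frac{F F}{3} = - \frac{F^{2}}{3}$)
$t = 3978$ ($t = \left(-17\right) \left(-13\right) 6 \cdot 3 = 221 \cdot 18 = 3978$)
$Y{\left(-137 \right)} + t = - \frac{\left(-137\right)^{2}}{3} + 3978 = \left(- \frac{1}{3}\right) 18769 + 3978 = - \frac{18769}{3} + 3978 = - \frac{6835}{3}$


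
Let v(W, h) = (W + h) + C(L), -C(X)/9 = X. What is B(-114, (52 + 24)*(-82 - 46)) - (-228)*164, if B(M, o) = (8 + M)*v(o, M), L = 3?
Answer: 1083506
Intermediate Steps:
C(X) = -9*X
v(W, h) = -27 + W + h (v(W, h) = (W + h) - 9*3 = (W + h) - 27 = -27 + W + h)
B(M, o) = (8 + M)*(-27 + M + o) (B(M, o) = (8 + M)*(-27 + o + M) = (8 + M)*(-27 + M + o))
B(-114, (52 + 24)*(-82 - 46)) - (-228)*164 = (8 - 114)*(-27 - 114 + (52 + 24)*(-82 - 46)) - (-228)*164 = -106*(-27 - 114 + 76*(-128)) - 1*(-37392) = -106*(-27 - 114 - 9728) + 37392 = -106*(-9869) + 37392 = 1046114 + 37392 = 1083506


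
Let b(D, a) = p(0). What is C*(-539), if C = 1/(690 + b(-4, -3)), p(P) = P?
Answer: -539/690 ≈ -0.78116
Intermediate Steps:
b(D, a) = 0
C = 1/690 (C = 1/(690 + 0) = 1/690 ≈ 0.0014493)
C*(-539) = (1/690)*(-539) = -539/690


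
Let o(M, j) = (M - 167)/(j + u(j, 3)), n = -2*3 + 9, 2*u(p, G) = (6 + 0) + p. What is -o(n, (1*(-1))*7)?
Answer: -328/15 ≈ -21.867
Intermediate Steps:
u(p, G) = 3 + p/2 (u(p, G) = ((6 + 0) + p)/2 = (6 + p)/2 = 3 + p/2)
n = 3 (n = -6 + 9 = 3)
o(M, j) = (-167 + M)/(3 + 3*j/2) (o(M, j) = (M - 167)/(j + (3 + j/2)) = (-167 + M)/(3 + 3*j/2))
-o(n, (1*(-1))*7) = -2*(-167 + 3)/(3*(2 + (1*(-1))*7)) = -2*(-164)/(3*(2 - 1*7)) = -2*(-164)/(3*(2 - 7)) = -2*(-164)/(3*(-5)) = -2*(-1)*(-164)/(3*5) = -1*328/15 = -328/15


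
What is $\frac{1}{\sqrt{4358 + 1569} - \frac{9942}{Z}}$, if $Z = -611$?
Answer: $- \frac{6074562}{2113830203} + \frac{373321 \sqrt{5927}}{2113830203} \approx 0.010723$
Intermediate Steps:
$\frac{1}{\sqrt{4358 + 1569} - \frac{9942}{Z}} = \frac{1}{\sqrt{4358 + 1569} - \frac{9942}{-611}} = \frac{1}{\sqrt{5927} - - \frac{9942}{611}} = \frac{1}{\sqrt{5927} + \frac{9942}{611}} = \frac{1}{\frac{9942}{611} + \sqrt{5927}}$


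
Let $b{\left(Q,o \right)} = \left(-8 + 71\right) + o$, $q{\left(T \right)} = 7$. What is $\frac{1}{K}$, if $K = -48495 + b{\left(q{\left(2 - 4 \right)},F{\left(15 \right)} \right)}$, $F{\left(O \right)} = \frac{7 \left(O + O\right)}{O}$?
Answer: $- \frac{1}{48418} \approx -2.0653 \cdot 10^{-5}$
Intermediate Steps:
$F{\left(O \right)} = 14$ ($F{\left(O \right)} = \frac{7 \cdot 2 O}{O} = \frac{14 O}{O} = 14$)
$b{\left(Q,o \right)} = 63 + o$
$K = -48418$ ($K = -48495 + \left(63 + 14\right) = -48495 + 77 = -48418$)
$\frac{1}{K} = \frac{1}{-48418} = - \frac{1}{48418}$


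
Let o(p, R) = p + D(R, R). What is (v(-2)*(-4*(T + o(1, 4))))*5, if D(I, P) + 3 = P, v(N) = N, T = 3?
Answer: 200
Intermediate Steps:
D(I, P) = -3 + P
o(p, R) = -3 + R + p (o(p, R) = p + (-3 + R) = -3 + R + p)
(v(-2)*(-4*(T + o(1, 4))))*5 = -(-8)*(3 + (-3 + 4 + 1))*5 = -(-8)*(3 + 2)*5 = -(-8)*5*5 = -2*(-20)*5 = 40*5 = 200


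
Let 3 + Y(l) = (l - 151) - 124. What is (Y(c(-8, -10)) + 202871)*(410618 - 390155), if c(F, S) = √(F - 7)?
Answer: 4145660559 + 20463*I*√15 ≈ 4.1457e+9 + 79253.0*I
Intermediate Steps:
c(F, S) = √(-7 + F)
Y(l) = -278 + l (Y(l) = -3 + ((l - 151) - 124) = -3 + ((-151 + l) - 124) = -3 + (-275 + l) = -278 + l)
(Y(c(-8, -10)) + 202871)*(410618 - 390155) = ((-278 + √(-7 - 8)) + 202871)*(410618 - 390155) = ((-278 + √(-15)) + 202871)*20463 = ((-278 + I*√15) + 202871)*20463 = (202593 + I*√15)*20463 = 4145660559 + 20463*I*√15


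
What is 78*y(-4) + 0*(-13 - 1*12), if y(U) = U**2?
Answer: 1248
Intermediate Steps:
78*y(-4) + 0*(-13 - 1*12) = 78*(-4)**2 + 0*(-13 - 1*12) = 78*16 + 0*(-13 - 12) = 1248 + 0*(-25) = 1248 + 0 = 1248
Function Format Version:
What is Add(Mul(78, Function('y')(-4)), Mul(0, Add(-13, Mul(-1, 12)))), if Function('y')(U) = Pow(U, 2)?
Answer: 1248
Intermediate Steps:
Add(Mul(78, Function('y')(-4)), Mul(0, Add(-13, Mul(-1, 12)))) = Add(Mul(78, Pow(-4, 2)), Mul(0, Add(-13, Mul(-1, 12)))) = Add(Mul(78, 16), Mul(0, Add(-13, -12))) = Add(1248, Mul(0, -25)) = Add(1248, 0) = 1248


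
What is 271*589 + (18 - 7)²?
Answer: 159740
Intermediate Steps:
271*589 + (18 - 7)² = 159619 + 11² = 159619 + 121 = 159740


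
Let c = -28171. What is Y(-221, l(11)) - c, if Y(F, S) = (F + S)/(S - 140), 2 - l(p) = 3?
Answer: 1324111/47 ≈ 28173.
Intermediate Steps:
l(p) = -1 (l(p) = 2 - 1*3 = 2 - 3 = -1)
Y(F, S) = (F + S)/(-140 + S)
Y(-221, l(11)) - c = (-221 - 1)/(-140 - 1) - 1*(-28171) = -222/(-141) + 28171 = -1/141*(-222) + 28171 = 74/47 + 28171 = 1324111/47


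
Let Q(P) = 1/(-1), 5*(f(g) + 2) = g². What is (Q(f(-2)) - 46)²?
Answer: 2209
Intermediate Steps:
f(g) = -2 + g²/5
Q(P) = -1
(Q(f(-2)) - 46)² = (-1 - 46)² = (-47)² = 2209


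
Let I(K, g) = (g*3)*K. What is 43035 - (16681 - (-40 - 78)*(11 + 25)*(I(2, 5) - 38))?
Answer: 60338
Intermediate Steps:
I(K, g) = 3*K*g (I(K, g) = (3*g)*K = 3*K*g)
43035 - (16681 - (-40 - 78)*(11 + 25)*(I(2, 5) - 38)) = 43035 - (16681 - (-40 - 78)*(11 + 25)*(3*2*5 - 38)) = 43035 - (16681 - (-118)*36*(30 - 38)) = 43035 - (16681 - (-118)*36*(-8)) = 43035 - (16681 - (-118)*(-288)) = 43035 - (16681 - 1*33984) = 43035 - (16681 - 33984) = 43035 - 1*(-17303) = 43035 + 17303 = 60338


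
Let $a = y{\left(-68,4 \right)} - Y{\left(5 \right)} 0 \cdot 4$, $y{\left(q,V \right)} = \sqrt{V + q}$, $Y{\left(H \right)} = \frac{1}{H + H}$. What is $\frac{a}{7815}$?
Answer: $\frac{8 i}{7815} \approx 0.0010237 i$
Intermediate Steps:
$Y{\left(H \right)} = \frac{1}{2 H}$
$a = 8 i$ ($a = \sqrt{4 - 68} - \frac{1}{2 \cdot 5} \cdot 0 \cdot 4 = \sqrt{-64} - \frac{1}{2} \cdot \frac{1}{5} \cdot 0 \cdot 4 = 8 i - \frac{1}{10} \cdot 0 \cdot 4 = 8 i - 0 \cdot 4 = 8 i - 0 = 8 i + 0 = 8 i \approx 8.0 i$)
$\frac{a}{7815} = \frac{8 i}{7815}$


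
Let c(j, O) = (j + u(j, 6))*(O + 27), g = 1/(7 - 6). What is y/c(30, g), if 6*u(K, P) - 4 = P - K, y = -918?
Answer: -1377/1120 ≈ -1.2295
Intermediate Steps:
u(K, P) = 2/3 - K/6 + P/6 (u(K, P) = 2/3 + (P - K)/6 = 2/3 + (-K/6 + P/6) = 2/3 - K/6 + P/6)
g = 1 (g = 1/1 = 1)
c(j, O) = (27 + O)*(5/3 + 5*j/6) (c(j, O) = (j + (2/3 - j/6 + (1/6)*6))*(O + 27) = (j + (2/3 - j/6 + 1))*(27 + O) = (j + (5/3 - j/6))*(27 + O) = (5/3 + 5*j/6)*(27 + O) = (27 + O)*(5/3 + 5*j/6))
y/c(30, g) = -918/(45 + (5/3)*1 + (45/2)*30 + (5/6)*1*30) = -918/(45 + 5/3 + 675 + 25) = -918/2240/3 = -918*3/2240 = -1377/1120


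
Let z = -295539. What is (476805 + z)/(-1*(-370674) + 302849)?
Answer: 181266/673523 ≈ 0.26913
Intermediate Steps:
(476805 + z)/(-1*(-370674) + 302849) = (476805 - 295539)/(-1*(-370674) + 302849) = 181266/(370674 + 302849) = 181266/673523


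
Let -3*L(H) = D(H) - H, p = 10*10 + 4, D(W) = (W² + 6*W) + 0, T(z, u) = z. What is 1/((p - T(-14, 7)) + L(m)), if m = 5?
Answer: 3/304 ≈ 0.0098684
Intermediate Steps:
D(W) = W² + 6*W
p = 104 (p = 100 + 4 = 104)
L(H) = H/3 - H*(6 + H)/3 (L(H) = -(H*(6 + H) - H)/3 = -(-H + H*(6 + H))/3 = H/3 - H*(6 + H)/3)
1/((p - T(-14, 7)) + L(m)) = 1/((104 - 1*(-14)) + (⅓)*5*(-5 - 1*5)) = 1/((104 + 14) + (⅓)*5*(-5 - 5)) = 1/(118 + (⅓)*5*(-10)) = 1/(118 - 50/3) = 1/(304/3) = 3/304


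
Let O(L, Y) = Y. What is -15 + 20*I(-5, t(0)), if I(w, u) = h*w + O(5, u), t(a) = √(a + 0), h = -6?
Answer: 585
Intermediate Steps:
t(a) = √a
I(w, u) = u - 6*w (I(w, u) = -6*w + u = u - 6*w)
-15 + 20*I(-5, t(0)) = -15 + 20*(√0 - 6*(-5)) = -15 + 20*(0 + 30) = -15 + 20*30 = -15 + 600 = 585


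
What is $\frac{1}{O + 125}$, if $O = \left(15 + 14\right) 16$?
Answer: $\frac{1}{589} \approx 0.0016978$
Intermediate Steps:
$O = 464$ ($O = 29 \cdot 16 = 464$)
$\frac{1}{O + 125} = \frac{1}{464 + 125} = \frac{1}{589}$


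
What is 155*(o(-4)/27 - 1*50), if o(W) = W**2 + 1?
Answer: -206615/27 ≈ -7652.4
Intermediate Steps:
o(W) = 1 + W**2
155*(o(-4)/27 - 1*50) = 155*((1 + (-4)**2)/27 - 1*50) = 155*((1 + 16)*(1/27) - 50) = 155*(17*(1/27) - 50) = 155*(17/27 - 50) = 155*(-1333/27) = -206615/27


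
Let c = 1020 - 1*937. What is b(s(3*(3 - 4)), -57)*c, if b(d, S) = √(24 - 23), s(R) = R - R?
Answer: 83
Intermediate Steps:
c = 83 (c = 1020 - 937 = 83)
s(R) = 0
b(d, S) = 1 (b(d, S) = √1 = 1)
b(s(3*(3 - 4)), -57)*c = 1*83 = 83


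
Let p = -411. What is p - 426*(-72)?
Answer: 30261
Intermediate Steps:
p - 426*(-72) = -411 - 426*(-72) = -411 + 30672 = 30261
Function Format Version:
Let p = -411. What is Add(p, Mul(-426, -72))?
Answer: 30261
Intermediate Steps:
Add(p, Mul(-426, -72)) = Add(-411, Mul(-426, -72)) = Add(-411, 30672) = 30261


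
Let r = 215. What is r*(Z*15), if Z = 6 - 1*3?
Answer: 9675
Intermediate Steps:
Z = 3 (Z = 6 - 3 = 3)
r*(Z*15) = 215*(3*15) = 215*45 = 9675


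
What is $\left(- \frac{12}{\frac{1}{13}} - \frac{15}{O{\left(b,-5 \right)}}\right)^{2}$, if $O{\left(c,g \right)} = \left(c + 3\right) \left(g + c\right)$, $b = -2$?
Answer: $\frac{1159929}{49} \approx 23672.0$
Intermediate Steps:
$O{\left(c,g \right)} = \left(3 + c\right) \left(c + g\right)$
$\left(- \frac{12}{\frac{1}{13}} - \frac{15}{O{\left(b,-5 \right)}}\right)^{2} = \left(- \frac{12}{\frac{1}{13}} - \frac{15}{\left(-2\right)^{2} + 3 \left(-2\right) + 3 \left(-5\right) - -10}\right)^{2} = \left(- 12 \frac{1}{\frac{1}{13}} - \frac{15}{4 - 6 - 15 + 10}\right)^{2} = \left(\left(-12\right) 13 - \frac{15}{-7}\right)^{2} = \left(-156 - - \frac{15}{7}\right)^{2} = \left(-156 + \frac{15}{7}\right)^{2} = \left(- \frac{1077}{7}\right)^{2} = \frac{1159929}{49}$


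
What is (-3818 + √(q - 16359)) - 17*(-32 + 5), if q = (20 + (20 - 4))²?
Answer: -3359 + I*√15063 ≈ -3359.0 + 122.73*I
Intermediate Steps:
q = 1296 (q = (20 + 16)² = 36² = 1296)
(-3818 + √(q - 16359)) - 17*(-32 + 5) = (-3818 + √(1296 - 16359)) - 17*(-32 + 5) = (-3818 + √(-15063)) - 17*(-27) = (-3818 + I*√15063) + 459 = -3359 + I*√15063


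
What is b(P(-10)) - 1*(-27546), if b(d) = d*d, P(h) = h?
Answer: 27646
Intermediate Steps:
b(d) = d²
b(P(-10)) - 1*(-27546) = (-10)² - 1*(-27546) = 100 + 27546 = 27646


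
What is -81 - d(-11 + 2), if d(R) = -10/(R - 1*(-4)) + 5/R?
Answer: -742/9 ≈ -82.444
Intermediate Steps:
d(R) = -10/(4 + R) + 5/R (d(R) = -10/(R + 4) + 5/R = -10/(4 + R) + 5/R)
-81 - d(-11 + 2) = -81 - 5*(4 - (-11 + 2))/((-11 + 2)*(4 + (-11 + 2))) = -81 - 5*(4 - 1*(-9))/((-9)*(4 - 9)) = -81 - 5*(-1)*(4 + 9)/(9*(-5)) = -81 - 5*(-1)*(-1)*13/(9*5) = -81 - 1*13/9 = -81 - 13/9 = -742/9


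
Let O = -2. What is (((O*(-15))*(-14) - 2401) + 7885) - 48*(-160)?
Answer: 12744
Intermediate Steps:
(((O*(-15))*(-14) - 2401) + 7885) - 48*(-160) = ((-2*(-15)*(-14) - 2401) + 7885) - 48*(-160) = ((30*(-14) - 2401) + 7885) - 1*(-7680) = ((-420 - 2401) + 7885) + 7680 = (-2821 + 7885) + 7680 = 5064 + 7680 = 12744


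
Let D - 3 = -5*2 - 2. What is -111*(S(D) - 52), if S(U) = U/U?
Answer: 5661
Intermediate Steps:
D = -9 (D = 3 + (-5*2 - 2) = 3 + (-10 - 2) = 3 - 12 = -9)
S(U) = 1
-111*(S(D) - 52) = -111*(1 - 52) = -111*(-51) = 5661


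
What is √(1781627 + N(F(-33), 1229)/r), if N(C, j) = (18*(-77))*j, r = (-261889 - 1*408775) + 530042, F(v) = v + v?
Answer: √978641838221426/23437 ≈ 1334.8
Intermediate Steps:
F(v) = 2*v
r = -140622 (r = (-261889 - 408775) + 530042 = -670664 + 530042 = -140622)
N(C, j) = -1386*j
√(1781627 + N(F(-33), 1229)/r) = √(1781627 - 1386*1229/(-140622)) = √(1781627 - 1703394*(-1/140622)) = √(1781627 + 283899/23437) = √(41756275898/23437) = √978641838221426/23437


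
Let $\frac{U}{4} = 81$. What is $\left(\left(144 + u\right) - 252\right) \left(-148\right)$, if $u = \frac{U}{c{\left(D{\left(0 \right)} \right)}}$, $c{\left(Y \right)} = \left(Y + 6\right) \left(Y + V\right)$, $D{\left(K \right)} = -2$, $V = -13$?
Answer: $\frac{83916}{5} \approx 16783.0$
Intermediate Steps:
$U = 324$ ($U = 4 \cdot 81 = 324$)
$c{\left(Y \right)} = \left(-13 + Y\right) \left(6 + Y\right)$ ($c{\left(Y \right)} = \left(Y + 6\right) \left(Y - 13\right) = \left(6 + Y\right) \left(-13 + Y\right) = \left(-13 + Y\right) \left(6 + Y\right)$)
$u = - \frac{27}{5}$ ($u = \frac{324}{-78 + \left(-2\right)^{2} - -14} = \frac{324}{-78 + 4 + 14} = \frac{324}{-60} = 324 \left(- \frac{1}{60}\right) = - \frac{27}{5} \approx -5.4$)
$\left(\left(144 + u\right) - 252\right) \left(-148\right) = \left(\left(144 - \frac{27}{5}\right) - 252\right) \left(-148\right) = \left(\frac{693}{5} - 252\right) \left(-148\right) = \left(- \frac{567}{5}\right) \left(-148\right) = \frac{83916}{5}$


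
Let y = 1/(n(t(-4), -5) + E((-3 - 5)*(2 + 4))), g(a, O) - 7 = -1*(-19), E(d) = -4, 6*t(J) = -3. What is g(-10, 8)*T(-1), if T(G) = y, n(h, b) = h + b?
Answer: -52/19 ≈ -2.7368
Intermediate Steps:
t(J) = -1/2 (t(J) = (1/6)*(-3) = -1/2)
n(h, b) = b + h
g(a, O) = 26 (g(a, O) = 7 - 1*(-19) = 7 + 19 = 26)
y = -2/19 (y = 1/((-5 - 1/2) - 4) = 1/(-11/2 - 4) = 1/(-19/2) = -2/19 ≈ -0.10526)
T(G) = -2/19
g(-10, 8)*T(-1) = 26*(-2/19) = -52/19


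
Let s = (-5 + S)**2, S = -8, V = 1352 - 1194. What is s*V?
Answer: 26702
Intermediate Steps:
V = 158
s = 169 (s = (-5 - 8)**2 = (-13)**2 = 169)
s*V = 169*158 = 26702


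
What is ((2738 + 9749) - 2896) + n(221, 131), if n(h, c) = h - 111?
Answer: 9701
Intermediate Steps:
n(h, c) = -111 + h
((2738 + 9749) - 2896) + n(221, 131) = ((2738 + 9749) - 2896) + (-111 + 221) = (12487 - 2896) + 110 = 9591 + 110 = 9701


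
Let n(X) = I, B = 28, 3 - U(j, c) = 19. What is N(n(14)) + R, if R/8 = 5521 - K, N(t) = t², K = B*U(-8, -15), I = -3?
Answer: 47761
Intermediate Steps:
U(j, c) = -16 (U(j, c) = 3 - 1*19 = 3 - 19 = -16)
n(X) = -3
K = -448 (K = 28*(-16) = -448)
R = 47752 (R = 8*(5521 - 1*(-448)) = 8*(5521 + 448) = 8*5969 = 47752)
N(n(14)) + R = (-3)² + 47752 = 9 + 47752 = 47761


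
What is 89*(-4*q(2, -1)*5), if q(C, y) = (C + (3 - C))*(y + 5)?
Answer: -21360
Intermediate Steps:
q(C, y) = 15 + 3*y (q(C, y) = 3*(5 + y) = 15 + 3*y)
89*(-4*q(2, -1)*5) = 89*(-4*(15 + 3*(-1))*5) = 89*(-4*(15 - 3)*5) = 89*(-4*12*5) = 89*(-48*5) = 89*(-240) = -21360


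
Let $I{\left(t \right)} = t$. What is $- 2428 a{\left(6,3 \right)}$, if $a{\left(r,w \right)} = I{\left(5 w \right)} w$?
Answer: $-109260$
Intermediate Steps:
$a{\left(r,w \right)} = 5 w^{2}$ ($a{\left(r,w \right)} = 5 w w = 5 w^{2}$)
$- 2428 a{\left(6,3 \right)} = - 2428 \cdot 5 \cdot 3^{2} = - 2428 \cdot 5 \cdot 9 = \left(-2428\right) 45 = -109260$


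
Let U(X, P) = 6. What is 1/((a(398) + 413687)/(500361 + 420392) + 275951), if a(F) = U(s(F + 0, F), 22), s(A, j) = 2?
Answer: 920753/254083124796 ≈ 3.6238e-6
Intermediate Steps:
a(F) = 6
1/((a(398) + 413687)/(500361 + 420392) + 275951) = 1/((6 + 413687)/(500361 + 420392) + 275951) = 1/(413693/920753 + 275951) = 1/(254083124796/920753) = 920753/254083124796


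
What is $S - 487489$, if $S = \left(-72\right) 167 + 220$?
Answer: $-499293$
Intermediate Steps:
$S = -11804$ ($S = -12024 + 220 = -11804$)
$S - 487489 = -11804 - 487489 = -499293$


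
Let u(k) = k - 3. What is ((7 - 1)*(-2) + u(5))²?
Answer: 100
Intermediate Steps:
u(k) = -3 + k
((7 - 1)*(-2) + u(5))² = ((7 - 1)*(-2) + (-3 + 5))² = (6*(-2) + 2)² = (-12 + 2)² = (-10)² = 100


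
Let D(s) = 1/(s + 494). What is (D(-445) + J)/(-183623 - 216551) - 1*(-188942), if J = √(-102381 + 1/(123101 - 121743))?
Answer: 3704874119491/19608526 - I*√188807353126/543436292 ≈ 1.8894e+5 - 0.00079958*I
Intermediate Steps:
D(s) = 1/(494 + s)
J = I*√188807353126/1358 (J = √(-102381 + 1/1358) = √(-139033397/1358) = I*√188807353126/1358 ≈ 319.97*I)
(D(-445) + J)/(-183623 - 216551) - 1*(-188942) = (1/(494 - 445) + I*√188807353126/1358)/(-183623 - 216551) - 1*(-188942) = (1/49 + I*√188807353126/1358)/(-400174) + 188942 = (1/49 + I*√188807353126/1358)*(-1/400174) + 188942 = (-1/19608526 - I*√188807353126/543436292) + 188942 = 3704874119491/19608526 - I*√188807353126/543436292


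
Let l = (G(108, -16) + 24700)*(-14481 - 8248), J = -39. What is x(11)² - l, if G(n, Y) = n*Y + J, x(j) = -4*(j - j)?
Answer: 521244157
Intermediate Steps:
x(j) = 0 (x(j) = -4*0 = 0)
G(n, Y) = -39 + Y*n (G(n, Y) = n*Y - 39 = Y*n - 39 = -39 + Y*n)
l = -521244157 (l = ((-39 - 16*108) + 24700)*(-14481 - 8248) = ((-39 - 1728) + 24700)*(-22729) = (-1767 + 24700)*(-22729) = 22933*(-22729) = -521244157)
x(11)² - l = 0² - 1*(-521244157) = 0 + 521244157 = 521244157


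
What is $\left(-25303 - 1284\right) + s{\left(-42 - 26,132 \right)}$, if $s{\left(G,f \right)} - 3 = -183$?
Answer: $-26767$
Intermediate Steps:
$s{\left(G,f \right)} = -180$ ($s{\left(G,f \right)} = 3 - 183 = -180$)
$\left(-25303 - 1284\right) + s{\left(-42 - 26,132 \right)} = \left(-25303 - 1284\right) - 180 = -26587 - 180 = -26767$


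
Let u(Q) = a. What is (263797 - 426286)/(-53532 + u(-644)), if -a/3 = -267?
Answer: 54163/17577 ≈ 3.0815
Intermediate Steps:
a = 801 (a = -3*(-267) = 801)
u(Q) = 801
(263797 - 426286)/(-53532 + u(-644)) = (263797 - 426286)/(-53532 + 801) = -162489/(-52731) = -162489*(-1/52731) = 54163/17577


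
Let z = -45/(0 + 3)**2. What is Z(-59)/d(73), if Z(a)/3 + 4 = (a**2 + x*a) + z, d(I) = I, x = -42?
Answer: 17850/73 ≈ 244.52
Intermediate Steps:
z = -5 (z = -45/(3**2) = -45/9 = -45*1/9 = -5)
Z(a) = -27 - 126*a + 3*a**2 (Z(a) = -12 + 3*((a**2 - 42*a) - 5) = -12 + 3*(-5 + a**2 - 42*a) = -12 + (-15 - 126*a + 3*a**2) = -27 - 126*a + 3*a**2)
Z(-59)/d(73) = (-27 - 126*(-59) + 3*(-59)**2)/73 = (-27 + 7434 + 3*3481)*(1/73) = (-27 + 7434 + 10443)*(1/73) = 17850*(1/73) = 17850/73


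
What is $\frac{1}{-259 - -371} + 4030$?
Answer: $\frac{451361}{112} \approx 4030.0$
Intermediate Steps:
$\frac{1}{-259 - -371} + 4030 = \frac{1}{-259 + \left(-1196 + 1567\right)} + 4030 = \frac{1}{-259 + 371} + 4030 = \frac{1}{112} + 4030 = \frac{451361}{112}$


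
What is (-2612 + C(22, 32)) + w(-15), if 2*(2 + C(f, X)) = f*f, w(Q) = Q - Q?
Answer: -2372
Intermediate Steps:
w(Q) = 0
C(f, X) = -2 + f²/2 (C(f, X) = -2 + (f*f)/2 = -2 + f²/2)
(-2612 + C(22, 32)) + w(-15) = (-2612 + (-2 + (½)*22²)) + 0 = (-2612 + (-2 + (½)*484)) + 0 = (-2612 + (-2 + 242)) + 0 = (-2612 + 240) + 0 = -2372 + 0 = -2372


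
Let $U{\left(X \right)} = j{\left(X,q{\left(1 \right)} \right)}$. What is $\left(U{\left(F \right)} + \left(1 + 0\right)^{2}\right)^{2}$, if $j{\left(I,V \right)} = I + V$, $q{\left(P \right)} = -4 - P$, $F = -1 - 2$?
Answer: $49$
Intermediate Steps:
$F = -3$ ($F = -1 - 2 = -3$)
$U{\left(X \right)} = -5 + X$ ($U{\left(X \right)} = X - 5 = -5 + X$)
$\left(U{\left(F \right)} + \left(1 + 0\right)^{2}\right)^{2} = \left(\left(-5 - 3\right) + \left(1 + 0\right)^{2}\right)^{2} = \left(-8 + 1^{2}\right)^{2} = \left(-8 + 1\right)^{2} = \left(-7\right)^{2} = 49$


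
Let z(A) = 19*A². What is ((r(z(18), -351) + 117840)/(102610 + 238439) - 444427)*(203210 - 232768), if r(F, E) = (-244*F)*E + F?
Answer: 1488186533405118/113683 ≈ 1.3091e+10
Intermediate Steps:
r(F, E) = F - 244*E*F (r(F, E) = -244*E*F + F = F - 244*E*F)
((r(z(18), -351) + 117840)/(102610 + 238439) - 444427)*(203210 - 232768) = (((19*18²)*(1 - 244*(-351)) + 117840)/(102610 + 238439) - 444427)*(203210 - 232768) = (((19*324)*(1 + 85644) + 117840)/341049 - 444427)*(-29558) = ((6156*85645 + 117840)*(1/341049) - 444427)*(-29558) = ((527230620 + 117840)*(1/341049) - 444427)*(-29558) = (527348460*(1/341049) - 444427)*(-29558) = (175782820/113683 - 444427)*(-29558) = -50348011821/113683*(-29558) = 1488186533405118/113683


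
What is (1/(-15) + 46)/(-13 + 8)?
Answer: -689/75 ≈ -9.1867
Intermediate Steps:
(1/(-15) + 46)/(-13 + 8) = (-1/15 + 46)/(-5) = (689/15)*(-⅕) = -689/75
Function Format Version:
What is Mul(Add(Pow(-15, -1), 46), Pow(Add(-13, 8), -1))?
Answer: Rational(-689, 75) ≈ -9.1867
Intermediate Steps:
Mul(Add(Pow(-15, -1), 46), Pow(Add(-13, 8), -1)) = Mul(Add(Rational(-1, 15), 46), Pow(-5, -1)) = Mul(Rational(689, 15), Rational(-1, 5)) = Rational(-689, 75)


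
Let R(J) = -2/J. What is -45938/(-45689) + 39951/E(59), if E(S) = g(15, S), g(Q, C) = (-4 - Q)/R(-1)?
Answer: -3649769656/868091 ≈ -4204.4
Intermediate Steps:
g(Q, C) = -2 - Q/2 (g(Q, C) = (-4 - Q)/((-2/(-1))) = (-4 - Q)/((-2*(-1))) = (-4 - Q)/2 = (-4 - Q)*(½) = -2 - Q/2)
E(S) = -19/2 (E(S) = -2 - ½*15 = -2 - 15/2 = -19/2)
-45938/(-45689) + 39951/E(59) = -45938/(-45689) + 39951/(-19/2) = -45938*(-1/45689) + 39951*(-2/19) = 45938/45689 - 79902/19 = -3649769656/868091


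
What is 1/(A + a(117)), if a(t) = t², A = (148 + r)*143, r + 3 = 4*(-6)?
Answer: 1/30992 ≈ 3.2266e-5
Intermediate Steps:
r = -27 (r = -3 + 4*(-6) = -3 - 24 = -27)
A = 17303 (A = (148 - 27)*143 = 121*143 = 17303)
1/(A + a(117)) = 1/(17303 + 117²) = 1/(17303 + 13689) = 1/30992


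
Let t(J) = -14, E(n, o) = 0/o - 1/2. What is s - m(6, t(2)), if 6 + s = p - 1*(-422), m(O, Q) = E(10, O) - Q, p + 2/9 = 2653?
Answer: 54995/18 ≈ 3055.3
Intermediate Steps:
p = 23875/9 (p = -2/9 + 2653 = 23875/9 ≈ 2652.8)
E(n, o) = -½ (E(n, o) = 0 - 1*½ = 0 - ½ = -½)
m(O, Q) = -½ - Q
s = 27619/9 (s = -6 + (23875/9 - 1*(-422)) = -6 + (23875/9 + 422) = -6 + 27673/9 = 27619/9 ≈ 3068.8)
s - m(6, t(2)) = 27619/9 - (-½ - 1*(-14)) = 27619/9 - (-½ + 14) = 27619/9 - 1*27/2 = 27619/9 - 27/2 = 54995/18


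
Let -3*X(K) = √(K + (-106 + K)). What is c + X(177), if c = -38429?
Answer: -38429 - 2*√62/3 ≈ -38434.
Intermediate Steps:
X(K) = -√(-106 + 2*K)/3 (X(K) = -√(K + (-106 + K))/3 = -√(-106 + 2*K)/3)
c + X(177) = -38429 - √(-106 + 2*177)/3 = -38429 - √(-106 + 354)/3 = -38429 - 2*√62/3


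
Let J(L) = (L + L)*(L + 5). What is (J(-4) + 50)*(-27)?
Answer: -1134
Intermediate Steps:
J(L) = 2*L*(5 + L) (J(L) = (2*L)*(5 + L) = 2*L*(5 + L))
(J(-4) + 50)*(-27) = (2*(-4)*(5 - 4) + 50)*(-27) = (2*(-4)*1 + 50)*(-27) = (-8 + 50)*(-27) = 42*(-27) = -1134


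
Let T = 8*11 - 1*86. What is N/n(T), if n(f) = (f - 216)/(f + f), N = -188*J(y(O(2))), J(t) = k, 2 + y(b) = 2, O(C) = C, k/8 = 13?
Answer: 39104/107 ≈ 365.46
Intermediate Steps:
k = 104 (k = 8*13 = 104)
y(b) = 0 (y(b) = -2 + 2 = 0)
T = 2 (T = 88 - 86 = 2)
J(t) = 104
N = -19552 (N = -188*104 = -19552)
n(f) = (-216 + f)/(2*f) (n(f) = (-216 + f)/((2*f)) = (-216 + f)*(1/(2*f)) = (-216 + f)/(2*f))
N/n(T) = -19552*4/(-216 + 2) = -19552/((1/2)*(1/2)*(-214)) = -19552/(-107/2) = -19552*(-2/107) = 39104/107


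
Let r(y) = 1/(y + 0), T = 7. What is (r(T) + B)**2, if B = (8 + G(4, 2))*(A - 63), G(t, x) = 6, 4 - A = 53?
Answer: 120450625/49 ≈ 2.4582e+6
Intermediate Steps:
A = -49 (A = 4 - 1*53 = 4 - 53 = -49)
B = -1568 (B = (8 + 6)*(-49 - 63) = 14*(-112) = -1568)
r(y) = 1/y
(r(T) + B)**2 = (1/7 - 1568)**2 = (-10975/7)**2 = 120450625/49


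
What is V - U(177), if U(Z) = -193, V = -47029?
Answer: -46836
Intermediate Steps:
V - U(177) = -47029 - 1*(-193) = -47029 + 193 = -46836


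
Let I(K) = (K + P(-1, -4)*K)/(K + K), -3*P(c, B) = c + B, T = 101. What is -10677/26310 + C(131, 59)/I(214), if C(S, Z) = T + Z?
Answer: 1048841/8770 ≈ 119.59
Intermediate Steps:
P(c, B) = -B/3 - c/3 (P(c, B) = -(c + B)/3 = -(B + c)/3 = -B/3 - c/3)
C(S, Z) = 101 + Z
I(K) = 4/3 (I(K) = (K + (-1/3*(-4) - 1/3*(-1))*K)/(K + K) = (K + (4/3 + 1/3)*K)/((2*K)) = (K + 5*K/3)*(1/(2*K)) = (8*K/3)*(1/(2*K)) = 4/3)
-10677/26310 + C(131, 59)/I(214) = -10677/26310 + (101 + 59)/(4/3) = -10677*1/26310 + 160*(3/4) = -3559/8770 + 120 = 1048841/8770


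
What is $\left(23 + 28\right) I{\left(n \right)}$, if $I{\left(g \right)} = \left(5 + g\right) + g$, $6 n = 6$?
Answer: $357$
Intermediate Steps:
$n = 1$ ($n = \frac{1}{6} \cdot 6 = 1$)
$I{\left(g \right)} = 5 + 2 g$
$\left(23 + 28\right) I{\left(n \right)} = \left(23 + 28\right) \left(5 + 2 \cdot 1\right) = 51 \left(5 + 2\right) = 51 \cdot 7 = 357$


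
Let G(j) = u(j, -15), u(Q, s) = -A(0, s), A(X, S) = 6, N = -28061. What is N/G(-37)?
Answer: 28061/6 ≈ 4676.8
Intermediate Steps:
u(Q, s) = -6 (u(Q, s) = -1*6 = -6)
G(j) = -6
N/G(-37) = -28061/(-6) = -28061*(-⅙) = 28061/6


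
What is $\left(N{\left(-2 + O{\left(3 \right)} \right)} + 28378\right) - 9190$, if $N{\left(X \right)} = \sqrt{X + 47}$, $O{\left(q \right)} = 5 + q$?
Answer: $19188 + \sqrt{53} \approx 19195.0$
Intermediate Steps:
$N{\left(X \right)} = \sqrt{47 + X}$
$\left(N{\left(-2 + O{\left(3 \right)} \right)} + 28378\right) - 9190 = \left(\sqrt{47 + \left(-2 + \left(5 + 3\right)\right)} + 28378\right) - 9190 = \left(\sqrt{47 + \left(-2 + 8\right)} + 28378\right) - 9190 = \left(\sqrt{47 + 6} + 28378\right) - 9190 = \left(\sqrt{53} + 28378\right) - 9190 = \left(28378 + \sqrt{53}\right) - 9190 = 19188 + \sqrt{53}$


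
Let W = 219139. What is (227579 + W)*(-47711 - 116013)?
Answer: -73138457832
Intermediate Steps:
(227579 + W)*(-47711 - 116013) = (227579 + 219139)*(-47711 - 116013) = 446718*(-163724) = -73138457832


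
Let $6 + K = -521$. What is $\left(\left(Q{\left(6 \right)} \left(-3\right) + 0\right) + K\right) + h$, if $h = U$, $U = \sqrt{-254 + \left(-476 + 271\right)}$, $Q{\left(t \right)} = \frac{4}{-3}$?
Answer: $-523 + 3 i \sqrt{51} \approx -523.0 + 21.424 i$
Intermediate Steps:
$Q{\left(t \right)} = - \frac{4}{3}$ ($Q{\left(t \right)} = 4 \left(- \frac{1}{3}\right) = - \frac{4}{3}$)
$K = -527$ ($K = -6 - 521 = -527$)
$U = 3 i \sqrt{51}$ ($U = \sqrt{-254 - 205} = \sqrt{-459} = 3 i \sqrt{51} \approx 21.424 i$)
$h = 3 i \sqrt{51} \approx 21.424 i$
$\left(\left(Q{\left(6 \right)} \left(-3\right) + 0\right) + K\right) + h = \left(\left(\left(- \frac{4}{3}\right) \left(-3\right) + 0\right) - 527\right) + 3 i \sqrt{51} = \left(\left(4 + 0\right) - 527\right) + 3 i \sqrt{51} = \left(4 - 527\right) + 3 i \sqrt{51} = -523 + 3 i \sqrt{51}$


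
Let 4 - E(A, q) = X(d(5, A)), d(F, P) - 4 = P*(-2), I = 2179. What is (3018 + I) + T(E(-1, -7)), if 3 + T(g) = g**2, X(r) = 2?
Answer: 5198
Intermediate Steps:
d(F, P) = 4 - 2*P (d(F, P) = 4 + P*(-2) = 4 - 2*P)
E(A, q) = 2 (E(A, q) = 4 - 1*2 = 4 - 2 = 2)
T(g) = -3 + g**2
(3018 + I) + T(E(-1, -7)) = (3018 + 2179) + (-3 + 2**2) = 5197 + (-3 + 4) = 5197 + 1 = 5198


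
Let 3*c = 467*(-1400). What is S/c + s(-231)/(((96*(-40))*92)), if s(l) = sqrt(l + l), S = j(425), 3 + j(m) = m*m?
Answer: -270933/326900 - I*sqrt(462)/353280 ≈ -0.82879 - 6.0842e-5*I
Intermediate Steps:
j(m) = -3 + m**2 (j(m) = -3 + m*m = -3 + m**2)
S = 180622 (S = -3 + 425**2 = -3 + 180625 = 180622)
s(l) = sqrt(2)*sqrt(l) (s(l) = sqrt(2*l) = sqrt(2)*sqrt(l))
c = -653800/3 (c = (467*(-1400))/3 = (1/3)*(-653800) = -653800/3 ≈ -2.1793e+5)
S/c + s(-231)/(((96*(-40))*92)) = 180622/(-653800/3) + (sqrt(2)*sqrt(-231))/(((96*(-40))*92)) = 180622*(-3/653800) + (sqrt(2)*(I*sqrt(231)))/((-3840*92)) = -270933/326900 + (I*sqrt(462))/(-353280) = -270933/326900 + (I*sqrt(462))*(-1/353280) = -270933/326900 - I*sqrt(462)/353280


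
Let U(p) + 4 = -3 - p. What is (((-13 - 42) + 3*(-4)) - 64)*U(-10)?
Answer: -393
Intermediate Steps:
U(p) = -7 - p (U(p) = -4 + (-3 - p) = -7 - p)
(((-13 - 42) + 3*(-4)) - 64)*U(-10) = (((-13 - 42) + 3*(-4)) - 64)*(-7 - 1*(-10)) = ((-55 - 12) - 64)*(-7 + 10) = (-67 - 64)*3 = -131*3 = -393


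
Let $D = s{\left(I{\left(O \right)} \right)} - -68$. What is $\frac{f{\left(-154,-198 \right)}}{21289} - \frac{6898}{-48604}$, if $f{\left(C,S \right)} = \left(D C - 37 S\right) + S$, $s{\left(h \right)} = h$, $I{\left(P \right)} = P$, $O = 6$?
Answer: $- \frac{30295175}{517365278} \approx -0.058557$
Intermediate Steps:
$D = 74$ ($D = 6 - -68 = 6 + 68 = 74$)
$f{\left(C,S \right)} = - 36 S + 74 C$ ($f{\left(C,S \right)} = \left(74 C - 37 S\right) + S = \left(- 37 S + 74 C\right) + S = - 36 S + 74 C$)
$\frac{f{\left(-154,-198 \right)}}{21289} - \frac{6898}{-48604} = \frac{\left(-36\right) \left(-198\right) + 74 \left(-154\right)}{21289} - \frac{6898}{-48604} = \left(7128 - 11396\right) \frac{1}{21289} - - \frac{3449}{24302} = \left(-4268\right) \frac{1}{21289} + \frac{3449}{24302} = - \frac{4268}{21289} + \frac{3449}{24302} = - \frac{30295175}{517365278}$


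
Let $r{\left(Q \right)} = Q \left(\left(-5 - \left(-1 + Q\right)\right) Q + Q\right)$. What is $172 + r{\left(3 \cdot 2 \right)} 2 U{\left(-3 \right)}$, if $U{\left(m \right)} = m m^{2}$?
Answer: $17668$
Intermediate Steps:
$U{\left(m \right)} = m^{3}$
$r{\left(Q \right)} = Q \left(Q + Q \left(-4 - Q\right)\right)$ ($r{\left(Q \right)} = Q \left(\left(-4 - Q\right) Q + Q\right) = Q \left(Q \left(-4 - Q\right) + Q\right) = Q \left(Q + Q \left(-4 - Q\right)\right)$)
$172 + r{\left(3 \cdot 2 \right)} 2 U{\left(-3 \right)} = 172 + \left(3 \cdot 2\right)^{2} \left(-3 - 3 \cdot 2\right) 2 \left(-3\right)^{3} = 172 + 6^{2} \left(-3 - 6\right) 2 \left(-27\right) = 172 + 36 \left(-3 - 6\right) \left(-54\right) = 172 + 36 \left(-9\right) \left(-54\right) = 172 - -17496 = 172 + 17496 = 17668$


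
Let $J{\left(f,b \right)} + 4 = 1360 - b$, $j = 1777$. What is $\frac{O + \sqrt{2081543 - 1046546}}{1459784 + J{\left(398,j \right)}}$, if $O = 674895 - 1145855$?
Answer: $- \frac{470960}{1459363} + \frac{31 \sqrt{1077}}{1459363} \approx -0.32202$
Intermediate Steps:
$J{\left(f,b \right)} = 1356 - b$ ($J{\left(f,b \right)} = -4 - \left(-1360 + b\right) = 1356 - b$)
$O = -470960$ ($O = 674895 - 1145855 = -470960$)
$\frac{O + \sqrt{2081543 - 1046546}}{1459784 + J{\left(398,j \right)}} = \frac{-470960 + \sqrt{2081543 - 1046546}}{1459784 + \left(1356 - 1777\right)} = \frac{-470960 + \sqrt{1034997}}{1459784 + \left(1356 - 1777\right)} = \frac{-470960 + 31 \sqrt{1077}}{1459784 - 421} = \frac{-470960 + 31 \sqrt{1077}}{1459363} = \left(-470960 + 31 \sqrt{1077}\right) \frac{1}{1459363} = - \frac{470960}{1459363} + \frac{31 \sqrt{1077}}{1459363}$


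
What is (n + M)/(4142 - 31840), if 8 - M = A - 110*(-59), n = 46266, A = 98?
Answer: -19843/13849 ≈ -1.4328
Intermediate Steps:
M = -6580 (M = 8 - (98 - 110*(-59)) = 8 - (98 + 6490) = 8 - 1*6588 = 8 - 6588 = -6580)
(n + M)/(4142 - 31840) = (46266 - 6580)/(4142 - 31840) = 39686/(-27698) = 39686*(-1/27698) = -19843/13849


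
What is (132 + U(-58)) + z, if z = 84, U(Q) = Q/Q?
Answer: 217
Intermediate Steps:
U(Q) = 1
(132 + U(-58)) + z = (132 + 1) + 84 = 133 + 84 = 217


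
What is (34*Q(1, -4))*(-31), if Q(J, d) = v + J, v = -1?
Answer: 0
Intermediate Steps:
Q(J, d) = -1 + J
(34*Q(1, -4))*(-31) = (34*(-1 + 1))*(-31) = (34*0)*(-31) = 0*(-31) = 0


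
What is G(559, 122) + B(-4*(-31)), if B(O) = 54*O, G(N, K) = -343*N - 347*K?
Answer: -227375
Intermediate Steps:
G(N, K) = -347*K - 343*N
G(559, 122) + B(-4*(-31)) = (-347*122 - 343*559) + 54*(-4*(-31)) = (-42334 - 191737) + 54*124 = -234071 + 6696 = -227375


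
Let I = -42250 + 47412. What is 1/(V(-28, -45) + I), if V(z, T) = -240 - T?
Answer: 1/4967 ≈ 0.00020133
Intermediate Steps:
I = 5162
1/(V(-28, -45) + I) = 1/((-240 - 1*(-45)) + 5162) = 1/((-240 + 45) + 5162) = 1/(-195 + 5162) = 1/4967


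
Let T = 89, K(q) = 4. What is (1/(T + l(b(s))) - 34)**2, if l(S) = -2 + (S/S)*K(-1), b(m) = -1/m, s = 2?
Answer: 9566649/8281 ≈ 1155.3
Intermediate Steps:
l(S) = 2 (l(S) = -2 + (S/S)*4 = -2 + 1*4 = -2 + 4 = 2)
(1/(T + l(b(s))) - 34)**2 = (1/(89 + 2) - 34)**2 = (1/91 - 34)**2 = (-3093/91)**2 = 9566649/8281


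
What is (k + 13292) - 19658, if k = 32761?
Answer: 26395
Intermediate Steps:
(k + 13292) - 19658 = (32761 + 13292) - 19658 = 46053 - 19658 = 26395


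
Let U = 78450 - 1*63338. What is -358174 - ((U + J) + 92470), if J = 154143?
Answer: -619899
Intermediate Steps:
U = 15112 (U = 78450 - 63338 = 15112)
-358174 - ((U + J) + 92470) = -358174 - ((15112 + 154143) + 92470) = -358174 - (169255 + 92470) = -358174 - 1*261725 = -358174 - 261725 = -619899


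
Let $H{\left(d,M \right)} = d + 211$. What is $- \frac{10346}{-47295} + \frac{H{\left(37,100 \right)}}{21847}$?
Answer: $\frac{237758222}{1033253865} \approx 0.23011$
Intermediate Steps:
$H{\left(d,M \right)} = 211 + d$
$- \frac{10346}{-47295} + \frac{H{\left(37,100 \right)}}{21847} = - \frac{10346}{-47295} + \frac{211 + 37}{21847} = \left(-10346\right) \left(- \frac{1}{47295}\right) + 248 \cdot \frac{1}{21847} = \frac{10346}{47295} + \frac{248}{21847} = \frac{237758222}{1033253865}$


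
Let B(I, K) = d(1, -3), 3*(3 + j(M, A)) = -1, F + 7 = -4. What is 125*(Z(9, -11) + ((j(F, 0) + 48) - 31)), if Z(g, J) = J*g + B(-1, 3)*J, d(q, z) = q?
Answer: -36125/3 ≈ -12042.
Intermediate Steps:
F = -11 (F = -7 - 4 = -11)
j(M, A) = -10/3 (j(M, A) = -3 + (1/3)*(-1) = -3 - 1/3 = -10/3)
B(I, K) = 1
Z(g, J) = J + J*g (Z(g, J) = J*g + 1*J = J*g + J = J + J*g)
125*(Z(9, -11) + ((j(F, 0) + 48) - 31)) = 125*(-11*(1 + 9) + ((-10/3 + 48) - 31)) = 125*(-11*10 + (134/3 - 31)) = 125*(-110 + 41/3) = 125*(-289/3) = -36125/3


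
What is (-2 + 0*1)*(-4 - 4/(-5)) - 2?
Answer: 22/5 ≈ 4.4000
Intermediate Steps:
(-2 + 0*1)*(-4 - 4/(-5)) - 2 = (-2 + 0)*(-4 - 4*(-⅕)) - 2 = -2*(-4 + ⅘) - 2 = -2*(-16/5) - 2 = 32/5 - 2 = 22/5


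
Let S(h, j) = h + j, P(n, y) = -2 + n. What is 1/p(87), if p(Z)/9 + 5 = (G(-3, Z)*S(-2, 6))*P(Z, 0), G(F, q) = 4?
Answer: 1/12195 ≈ 8.2001e-5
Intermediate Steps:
p(Z) = -333 + 144*Z (p(Z) = -45 + 9*((4*(-2 + 6))*(-2 + Z)) = -45 + 9*((4*4)*(-2 + Z)) = -45 + 9*(16*(-2 + Z)) = -45 + 9*(-32 + 16*Z) = -45 + (-288 + 144*Z) = -333 + 144*Z)
1/p(87) = 1/(-333 + 144*87) = 1/(-333 + 12528) = 1/12195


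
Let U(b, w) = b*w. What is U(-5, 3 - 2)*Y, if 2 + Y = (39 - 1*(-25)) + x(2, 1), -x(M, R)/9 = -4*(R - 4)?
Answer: 230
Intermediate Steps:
x(M, R) = -144 + 36*R (x(M, R) = -(-36)*(R - 4) = -(-36)*(-4 + R) = -9*(16 - 4*R) = -144 + 36*R)
Y = -46 (Y = -2 + ((39 - 1*(-25)) + (-144 + 36*1)) = -2 + ((39 + 25) + (-144 + 36)) = -2 + (64 - 108) = -2 - 44 = -46)
U(-5, 3 - 2)*Y = -5*(3 - 2)*(-46) = -5*1*(-46) = -5*(-46) = 230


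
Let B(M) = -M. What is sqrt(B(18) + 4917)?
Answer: sqrt(4899) ≈ 69.993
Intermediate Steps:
sqrt(B(18) + 4917) = sqrt(-1*18 + 4917) = sqrt(-18 + 4917) = sqrt(4899)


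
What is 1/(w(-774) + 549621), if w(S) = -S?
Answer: 1/550395 ≈ 1.8169e-6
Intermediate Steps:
1/(w(-774) + 549621) = 1/(-1*(-774) + 549621) = 1/(774 + 549621) = 1/550395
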